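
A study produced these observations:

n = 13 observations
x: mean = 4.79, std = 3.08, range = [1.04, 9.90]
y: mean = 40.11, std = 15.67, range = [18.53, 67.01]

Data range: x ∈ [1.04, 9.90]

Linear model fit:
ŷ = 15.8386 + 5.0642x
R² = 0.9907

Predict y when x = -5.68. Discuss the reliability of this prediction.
ŷ = -12.9261, but this is extrapolation (below the data range [1.04, 9.90]) and may be unreliable.

Prediction calculation:
ŷ = 15.8386 + 5.0642 × (-5.68)
ŷ = -12.9261

Reliability:
- Data range: x ∈ [1.04, 9.90]
- Prediction point: x = -5.68 is 6.72 units below the observed range → this is EXTRAPOLATION, not interpolation

Why that matters here:
- The standard error of prediction grows with (x − x̄)², and x = -5.68 is far from x̄ = 4.79
- R² describes fit only over the sampled x values; it says nothing about behaviour beyond them

The R² = 0.9907 only validates the fit within [1.04, 9.90]; treat ŷ = -12.9261 with caution.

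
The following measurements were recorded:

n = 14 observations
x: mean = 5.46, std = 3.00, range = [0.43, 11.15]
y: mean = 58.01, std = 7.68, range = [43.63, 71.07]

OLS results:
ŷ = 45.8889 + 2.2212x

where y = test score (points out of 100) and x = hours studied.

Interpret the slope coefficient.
An increase of one hour in study time is associated with a 2.2212 points increase in predicted test score.

The slope β₁ = 2.2212 gives the rate at which the fitted test score changes with study time.

Interpretation:
- Study time up by 1 hour → predicted test score increases by 2.2212 points
- The effect is assumed constant over the observed range of x (linearity)

(β₀ = 45.8889 is the fitted value at x = 0 and is not part of the slope interpretation.)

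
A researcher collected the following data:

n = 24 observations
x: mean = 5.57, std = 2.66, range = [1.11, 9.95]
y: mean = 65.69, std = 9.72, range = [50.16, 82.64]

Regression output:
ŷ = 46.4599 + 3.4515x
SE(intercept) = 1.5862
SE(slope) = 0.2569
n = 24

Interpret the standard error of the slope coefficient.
SE(β̂₁) = 0.2569 is the estimated standard deviation of the slope estimate across repeated samples; relative to β̂₁ = 3.4515 that is 7.4%, a precise estimate.

SE(β̂₁) = s / √Sxx, where s is the residual standard deviation and Sxx = Σ(x − x̄)². It is the yardstick for how far β̂₁ = 3.4515 could plausibly be from the true slope.

Relative precision:
- SE / |β̂₁| = 0.2569 / 3.4515 = 7.4%
- Rule of thumb (under 20%: precise; 20% to under 50%: moderately precise; 50% or more: imprecise) → precise

Rough 95% range (±2 SE): 3.4515 ± 0.5138 → (2.9377, 3.9653).

What drives SE(β̂₁): more residual scatter → larger SE; larger n (here n = 24) → smaller SE.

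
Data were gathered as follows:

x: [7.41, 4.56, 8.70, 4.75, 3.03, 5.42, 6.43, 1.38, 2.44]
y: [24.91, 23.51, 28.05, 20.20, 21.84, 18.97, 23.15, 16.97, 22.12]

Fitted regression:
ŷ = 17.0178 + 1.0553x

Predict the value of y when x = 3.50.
ŷ = 20.7114

x = 3.50 lies inside the observed range [1.38, 8.70], so the fitted equation applies directly:

ŷ = 17.0178 + 1.0553 × 3.50
ŷ = 17.0178 + 3.6936
ŷ = 20.7114

This is the fitted mean response at that x — an individual observation would come with a wider prediction interval.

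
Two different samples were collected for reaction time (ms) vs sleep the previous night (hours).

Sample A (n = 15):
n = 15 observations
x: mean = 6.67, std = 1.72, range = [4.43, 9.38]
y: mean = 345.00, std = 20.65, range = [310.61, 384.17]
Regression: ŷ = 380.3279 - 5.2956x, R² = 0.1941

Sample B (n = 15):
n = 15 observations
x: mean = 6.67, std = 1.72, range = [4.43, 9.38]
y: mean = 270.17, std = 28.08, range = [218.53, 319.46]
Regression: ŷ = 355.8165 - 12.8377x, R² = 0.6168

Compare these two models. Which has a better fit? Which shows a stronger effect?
Model B has the better fit (R² = 0.6168 vs 0.1941). Model B shows the stronger effect (|β₁| = 12.8377 vs 5.2956).

Model Comparison:

Which explains more variance? (R²)
- Model A: R² = 0.1941 → 19.41% of variance in reaction time explained
- Model B: R² = 0.6168 → 61.68% of variance in reaction time explained
- 0.6168 > 0.1941 → Model B has the better fit

Effect size (slope magnitude):
- Model A: β₁ = -5.2956 → predicted reaction time falls 5.2956 ms per additional hour of sleep
- Model B: β₁ = -12.8377 → predicted reaction time falls 12.8377 ms per additional hour of sleep
- |-5.2956| < |-12.8377| → Model B shows the stronger marginal effect

Note: A better fit (higher R²) doesn't necessarily mean a more important relationship.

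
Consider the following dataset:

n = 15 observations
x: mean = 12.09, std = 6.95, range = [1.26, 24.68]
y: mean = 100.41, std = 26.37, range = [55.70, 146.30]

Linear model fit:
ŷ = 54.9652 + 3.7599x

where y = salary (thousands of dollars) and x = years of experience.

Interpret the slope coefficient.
On average, salary is about 3.7599 thousand dollars higher for every extra year of experience.

β₁ = 3.7599 is the change in predicted salary (thousand dollars) per additional year of experience.

Interpretation:
- Experience up by 1 year → predicted salary increases by 3.7599 thousand dollars
- The effect is assumed constant over the observed range of x (linearity)

(β₀ = 54.9652 is the fitted value at x = 0 and is not part of the slope interpretation.)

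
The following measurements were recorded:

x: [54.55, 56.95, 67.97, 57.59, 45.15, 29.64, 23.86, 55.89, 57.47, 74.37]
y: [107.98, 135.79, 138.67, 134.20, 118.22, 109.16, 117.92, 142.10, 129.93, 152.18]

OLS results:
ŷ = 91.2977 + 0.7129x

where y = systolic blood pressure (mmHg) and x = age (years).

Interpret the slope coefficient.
An increase of one year in age is associated with a 0.7129 mmHg increase in predicted blood pressure.

β₁ = 0.7129 is the change in predicted blood pressure (mmHg) per additional year of age.

Interpretation:
- Age up by 1 year → predicted blood pressure increases by 0.7129 mmHg
- This is a linear approximation: the same per-unit change is assumed across the whole observed x range
- The sign (+) gives the direction; the magnitude 0.7129 gives the size of the effect per year

(β₀ = 91.2977 is the fitted value at x = 0 and is not part of the slope interpretation.)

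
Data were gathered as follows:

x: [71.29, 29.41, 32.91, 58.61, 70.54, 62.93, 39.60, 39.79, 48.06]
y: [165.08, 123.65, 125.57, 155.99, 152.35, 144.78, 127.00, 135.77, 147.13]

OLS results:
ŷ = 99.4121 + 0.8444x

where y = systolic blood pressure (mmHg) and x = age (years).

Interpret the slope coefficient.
For each additional year of age, predicted blood pressure increases by approximately 0.8444 mmHg.

β₁ = 0.8444 is the change in predicted blood pressure (mmHg) per additional year of age.

Interpretation:
- Age up by 1 year → predicted blood pressure increases by 0.8444 mmHg
- This is a linear approximation: the same per-unit change is assumed across the whole observed x range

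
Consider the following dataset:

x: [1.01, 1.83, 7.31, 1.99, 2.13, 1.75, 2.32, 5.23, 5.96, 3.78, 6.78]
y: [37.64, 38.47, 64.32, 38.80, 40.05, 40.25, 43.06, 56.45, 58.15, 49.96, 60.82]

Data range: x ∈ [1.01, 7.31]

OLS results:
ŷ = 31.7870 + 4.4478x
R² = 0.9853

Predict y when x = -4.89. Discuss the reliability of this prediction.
ŷ = 10.0373, but this is extrapolation (below the data range [1.01, 7.31]) and may be unreliable.

Prediction calculation:
ŷ = 31.7870 + 4.4478 × (-4.89)
ŷ = 10.0373

Reliability:
- Data range: x ∈ [1.01, 7.31]
- Prediction point: x = -4.89 is 5.90 units below the observed range → this is EXTRAPOLATION, not interpolation

Why that matters here:
- There are no observations near this x to validate the fitted line there
- R² describes fit only over the sampled x values; it says nothing about behaviour beyond them
- Real relationships often flatten, saturate, or turn nonlinear at extremes

The R² = 0.9853 only validates the fit within [1.01, 7.31]; treat ŷ = 10.0373 with caution.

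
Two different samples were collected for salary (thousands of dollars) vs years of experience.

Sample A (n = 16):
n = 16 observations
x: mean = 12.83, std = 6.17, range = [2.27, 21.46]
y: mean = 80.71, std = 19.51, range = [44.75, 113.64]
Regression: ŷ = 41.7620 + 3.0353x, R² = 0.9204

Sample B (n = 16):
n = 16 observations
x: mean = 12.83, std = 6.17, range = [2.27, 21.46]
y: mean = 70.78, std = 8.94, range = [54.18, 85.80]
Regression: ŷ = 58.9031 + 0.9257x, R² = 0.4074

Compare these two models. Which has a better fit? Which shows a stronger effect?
Model A has the better fit (R² = 0.9204 vs 0.4074). Model A shows the stronger effect (|β₁| = 3.0353 vs 0.9257).

Model Comparison:

Which explains more variance? (R²)
- Model A: R² = 0.9204 → 92.04% of variance in salary explained
- Model B: R² = 0.4074 → 40.74% of variance in salary explained
- 0.9204 > 0.4074 → Model A has the better fit

Which has the larger per-year effect? (|β₁|)
- Model A: β₁ = 3.0353 → predicted salary rises 3.0353 thousand dollars per additional year of experience
- Model B: β₁ = 0.9257 → predicted salary rises 0.9257 thousand dollars per additional year of experience
- |3.0353| > |0.9257| → Model A shows the stronger marginal effect

Note: R² measures how tightly points cluster around the line; β₁ measures how steep the line is — they answer different questions.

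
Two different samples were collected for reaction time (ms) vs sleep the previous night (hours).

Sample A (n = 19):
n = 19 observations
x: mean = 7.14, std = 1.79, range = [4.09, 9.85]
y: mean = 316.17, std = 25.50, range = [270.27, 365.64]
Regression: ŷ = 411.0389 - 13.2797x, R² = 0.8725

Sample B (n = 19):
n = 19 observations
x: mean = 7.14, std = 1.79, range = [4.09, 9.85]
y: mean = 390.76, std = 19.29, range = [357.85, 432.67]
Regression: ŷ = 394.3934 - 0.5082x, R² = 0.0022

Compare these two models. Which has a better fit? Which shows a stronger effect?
Model A has the better fit (R² = 0.8725 vs 0.0022). Model A shows the stronger effect (|β₁| = 13.2797 vs 0.5082).

Model Comparison:

Goodness of fit (R²):
- Model A: R² = 0.8725 → 87.25% of variance in reaction time explained
- Model B: R² = 0.0022 → 0.22% of variance in reaction time explained
- 0.8725 > 0.0022 → Model A has the better fit

Effect size (slope magnitude):
- Model A: β₁ = -13.2797 → predicted reaction time falls 13.2797 ms per additional hour of sleep
- Model B: β₁ = -0.5082 → predicted reaction time falls 0.5082 ms per additional hour of sleep
- |-13.2797| > |-0.5082| → Model A shows the stronger marginal effect

Note: A steeper slope doesn't make a better model if the scatter around the line is large.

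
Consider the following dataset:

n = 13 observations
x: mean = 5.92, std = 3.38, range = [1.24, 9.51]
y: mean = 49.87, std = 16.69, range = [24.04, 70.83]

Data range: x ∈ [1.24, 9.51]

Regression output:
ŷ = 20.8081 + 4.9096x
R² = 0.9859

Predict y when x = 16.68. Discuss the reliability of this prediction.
ŷ = 102.7002 (extrapolation — x = 16.68 lies outside [1.24, 9.51], so reliability is low).

Prediction calculation:
ŷ = 20.8081 + 4.9096 × 16.68
ŷ = 102.7002

Reliability:
- Data range: x ∈ [1.24, 9.51]
- Prediction point: x = 16.68 is 7.17 units above the observed range → this is EXTRAPOLATION, not interpolation

Why that matters here:
- Real relationships often flatten, saturate, or turn nonlinear at extremes
- The linear relationship may not hold outside the observed range

The R² = 0.9859 only validates the fit within [1.24, 9.51]; treat ŷ = 102.7002 with caution.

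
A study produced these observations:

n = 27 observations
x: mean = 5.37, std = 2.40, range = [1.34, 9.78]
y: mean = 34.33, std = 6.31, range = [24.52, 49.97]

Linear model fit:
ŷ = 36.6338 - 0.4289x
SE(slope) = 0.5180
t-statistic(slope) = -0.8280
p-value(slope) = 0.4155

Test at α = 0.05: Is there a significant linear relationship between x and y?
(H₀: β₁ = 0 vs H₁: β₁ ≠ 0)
Fail to reject H₀: p-value = 0.4155 ≥ α = 0.05. The linear relationship is not significant at the 5% level.

Hypothesis test for the slope coefficient:

H₀: β₁ = 0 (no linear relationship)
H₁: β₁ ≠ 0 (linear relationship exists)

Test statistic: t = β̂₁ / SE(β̂₁) = -0.4289 / 0.5180 = -0.8280

With df = 25, the two-sided p-value for |t| = 0.8280 is 0.4155.

Decision rule: reject H₀ if p-value < α.
p-value = 0.4155 ≥ α = 0.05 → fail to reject H₀.

At α = 0.05 the data do not provide convincing evidence of a nonzero slope.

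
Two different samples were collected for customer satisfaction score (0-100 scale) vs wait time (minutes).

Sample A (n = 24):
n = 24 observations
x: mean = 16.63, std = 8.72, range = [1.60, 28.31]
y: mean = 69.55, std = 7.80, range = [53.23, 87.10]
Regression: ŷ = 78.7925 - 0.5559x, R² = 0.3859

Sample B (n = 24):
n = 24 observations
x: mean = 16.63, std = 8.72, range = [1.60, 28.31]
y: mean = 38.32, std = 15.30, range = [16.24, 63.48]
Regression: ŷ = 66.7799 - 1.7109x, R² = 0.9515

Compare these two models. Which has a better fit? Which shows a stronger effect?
Model B has the better fit (R² = 0.9515 vs 0.3859). Model B shows the stronger effect (|β₁| = 1.7109 vs 0.5559).

Model Comparison:

Fit — compare R²:
- Model A: R² = 0.3859 → 38.59% of variance in satisfaction score explained
- Model B: R² = 0.9515 → 95.15% of variance in satisfaction score explained
- 0.9515 > 0.3859 → Model B has the better fit

Effect size (slope magnitude):
- Model A: β₁ = -0.5559 → predicted satisfaction score falls 0.5559 points per additional minute of wait time
- Model B: β₁ = -1.7109 → predicted satisfaction score falls 1.7109 points per additional minute of wait time
- |-0.5559| < |-1.7109| → Model B shows the stronger marginal effect

Notes:
- A steeper slope doesn't make a better model if the scatter around the line is large.
- The two samples could reflect different populations, time periods, or measurement quality.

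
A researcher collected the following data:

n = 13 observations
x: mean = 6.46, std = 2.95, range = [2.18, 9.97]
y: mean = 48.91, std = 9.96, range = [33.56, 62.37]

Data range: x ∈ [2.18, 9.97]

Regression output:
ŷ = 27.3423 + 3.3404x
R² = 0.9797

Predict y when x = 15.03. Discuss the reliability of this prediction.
ŷ = 77.5485, but this is extrapolation (above the data range [2.18, 9.97]) and may be unreliable.

Prediction calculation:
ŷ = 27.3423 + 3.3404 × 15.03
ŷ = 77.5485

Reliability:
- Data range: x ∈ [2.18, 9.97]
- Prediction point: x = 15.03 is 5.06 units above the observed range → this is EXTRAPOLATION, not interpolation

Why that matters here:
- There are no observations near this x to validate the fitted line there
- R² describes fit only over the sampled x values; it says nothing about behaviour beyond them
- The standard error of prediction grows with (x − x̄)², and x = 15.03 is far from x̄ = 6.46

The R² = 0.9797 only validates the fit within [2.18, 9.97]; treat ŷ = 77.5485 with caution.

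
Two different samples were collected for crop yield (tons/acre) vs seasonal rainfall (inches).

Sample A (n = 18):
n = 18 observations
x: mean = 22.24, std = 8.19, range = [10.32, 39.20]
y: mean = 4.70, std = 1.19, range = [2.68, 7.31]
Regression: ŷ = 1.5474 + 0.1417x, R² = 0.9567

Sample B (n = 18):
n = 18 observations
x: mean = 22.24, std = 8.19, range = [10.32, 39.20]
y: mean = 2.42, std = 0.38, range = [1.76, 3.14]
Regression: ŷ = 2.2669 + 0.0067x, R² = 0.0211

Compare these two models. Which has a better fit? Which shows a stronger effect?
Model A has the better fit (R² = 0.9567 vs 0.0211). Model A shows the stronger effect (|β₁| = 0.1417 vs 0.0067).

Model Comparison:

Which explains more variance? (R²)
- Model A: R² = 0.9567 → 95.67% of variance in crop yield explained
- Model B: R² = 0.0211 → 2.11% of variance in crop yield explained
- 0.9567 > 0.0211 → Model A has the better fit

Strength of effect — compare |β₁|:
- Model A: β₁ = 0.1417 → predicted crop yield rises 0.1417 tons/acre per additional inch of rainfall
- Model B: β₁ = 0.0067 → predicted crop yield rises 0.0067 tons/acre per additional inch of rainfall
- |0.1417| > |0.0067| → Model A shows the stronger marginal effect

Note: A steeper slope doesn't make a better model if the scatter around the line is large.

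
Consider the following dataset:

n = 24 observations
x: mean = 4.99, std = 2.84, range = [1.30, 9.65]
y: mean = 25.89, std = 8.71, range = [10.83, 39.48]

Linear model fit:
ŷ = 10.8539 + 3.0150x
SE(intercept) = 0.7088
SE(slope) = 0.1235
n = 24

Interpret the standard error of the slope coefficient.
SE(slope) = 0.1235 measures the uncertainty in the estimated slope. The coefficient is estimated precisely (SE/|β̂₁| = 4.1%).

SE(β̂₁) = s / √Sxx, where s is the residual standard deviation and Sxx = Σ(x − x̄)². It is the yardstick for how far β̂₁ = 3.0150 could plausibly be from the true slope.

Relative precision:
- SE / |β̂₁| = 0.1235 / 3.0150 = 4.1%
- Rule of thumb (under 20%: precise; 20% to under 50%: moderately precise; 50% or more: imprecise) → precise

Rough 95% range (±2 SE): 3.0150 ± 0.2470 → (2.7680, 3.2620).

What drives SE(β̂₁): larger n (here n = 24) → smaller SE; wider spread of x values → smaller SE.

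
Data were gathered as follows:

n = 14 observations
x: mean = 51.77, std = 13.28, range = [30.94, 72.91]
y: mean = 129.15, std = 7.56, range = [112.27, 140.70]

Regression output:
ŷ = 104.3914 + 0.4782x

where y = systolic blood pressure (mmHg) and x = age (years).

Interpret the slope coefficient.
For each additional year of age, predicted blood pressure increases by approximately 0.4782 mmHg.

The slope coefficient β₁ = 0.4782 represents the marginal effect of age on blood pressure.

Interpretation:
- Age up by 1 year → predicted blood pressure increases by 0.4782 mmHg
- This is a linear approximation: the same per-unit change is assumed across the whole observed x range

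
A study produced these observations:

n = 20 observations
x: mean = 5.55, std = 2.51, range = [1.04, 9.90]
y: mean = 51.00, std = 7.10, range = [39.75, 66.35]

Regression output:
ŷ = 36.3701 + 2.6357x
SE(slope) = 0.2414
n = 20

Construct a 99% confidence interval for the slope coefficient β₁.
The 99% CI for β₁ is (1.9409, 3.3305)

Confidence interval for the slope:

The 99% CI for β₁ is: β̂₁ ± t*(α/2, n-2) × SE(β̂₁)

Step 1: Find critical t-value
- Confidence level = 0.99
- Degrees of freedom = n - 2 = 20 - 2 = 18
- t*(α/2, 18) = 2.8784

Step 2: Calculate margin of error
Margin = 2.8784 × 0.2414 = 0.6948

Step 3: Construct interval
CI = 2.6357 ± 0.6948
CI = (1.9409, 3.3305)

Interpretation: intervals built this way capture the true β₁ in 99% of repeated samples; here the plausible range for the per-unit effect of x on y is 1.9409 to 3.3305.
Both endpoints are positive, so the data support a genuinely positive slope at this confidence level.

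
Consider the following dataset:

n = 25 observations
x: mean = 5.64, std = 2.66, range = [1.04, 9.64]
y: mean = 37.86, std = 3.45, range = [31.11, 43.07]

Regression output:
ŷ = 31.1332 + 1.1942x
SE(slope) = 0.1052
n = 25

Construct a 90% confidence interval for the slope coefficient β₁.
The 90% CI for β₁ is (1.0139, 1.3745)

Confidence interval for the slope:

The 90% CI for β₁ is: β̂₁ ± t*(α/2, n-2) × SE(β̂₁)

Step 1: Find critical t-value
- Confidence level = 0.9
- Degrees of freedom = n - 2 = 25 - 2 = 23
- t*(α/2, 23) = 1.7139

Step 2: Calculate margin of error
Margin = 1.7139 × 0.1052 = 0.1803

Step 3: Construct interval
CI = 1.1942 ± 0.1803
CI = (1.0139, 1.3745)

Interpretation: each one-unit increase in x is associated with a change in mean y of between 1.0139 and 1.3745, with 90% confidence.
The interval does not include 0, suggesting a significant linear relationship.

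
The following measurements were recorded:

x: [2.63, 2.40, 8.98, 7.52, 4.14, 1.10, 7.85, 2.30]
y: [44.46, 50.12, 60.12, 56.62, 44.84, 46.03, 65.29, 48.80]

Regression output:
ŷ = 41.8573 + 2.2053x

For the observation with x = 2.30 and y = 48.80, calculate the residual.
Residual = 1.8705

The residual is the difference between the actual value and the predicted value:

Residual = y - ŷ

Step 1: Calculate predicted value
ŷ = 41.8573 + 2.2053 × 2.30
ŷ = 46.9295

Step 2: Calculate residual
Residual = 48.80 - 46.9295
Residual = 1.8705

Interpretation: the model underestimates the actual value by 1.8705 at this point (positive residual → observation lies above the fitted line).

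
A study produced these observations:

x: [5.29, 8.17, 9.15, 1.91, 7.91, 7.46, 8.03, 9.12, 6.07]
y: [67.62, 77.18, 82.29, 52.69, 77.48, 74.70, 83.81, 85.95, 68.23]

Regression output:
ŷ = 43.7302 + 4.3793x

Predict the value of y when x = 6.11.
ŷ = 70.4877

Plug x = 6.11 into the fitted line:

ŷ = 43.7302 + 4.3793 × 6.11
ŷ = 43.7302 + 26.7575
ŷ = 70.4877

This is the fitted mean response at that x — an individual observation would come with a wider prediction interval.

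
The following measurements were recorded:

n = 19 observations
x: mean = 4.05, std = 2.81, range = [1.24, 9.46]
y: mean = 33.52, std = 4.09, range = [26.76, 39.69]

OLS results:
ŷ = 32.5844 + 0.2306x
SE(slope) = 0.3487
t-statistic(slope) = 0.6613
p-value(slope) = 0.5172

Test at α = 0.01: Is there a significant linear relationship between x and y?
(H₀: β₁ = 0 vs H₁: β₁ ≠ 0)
Since p-value = 0.5172 ≥ α = 0.01, fail to reject H₀ — the slope is not significantly different from 0.

Hypothesis test for the slope coefficient:

H₀: β₁ = 0 (no linear relationship)
H₁: β₁ ≠ 0 (linear relationship exists)

Test statistic: t = β̂₁ / SE(β̂₁) = 0.2306 / 0.3487 = 0.6613

With df = 17, the two-sided p-value for |t| = 0.6613 is 0.5172.

Decision rule: reject H₀ if p-value < α.
p-value = 0.5172 ≥ α = 0.01 → fail to reject H₀.

At α = 0.01 the data do not provide convincing evidence of a nonzero slope.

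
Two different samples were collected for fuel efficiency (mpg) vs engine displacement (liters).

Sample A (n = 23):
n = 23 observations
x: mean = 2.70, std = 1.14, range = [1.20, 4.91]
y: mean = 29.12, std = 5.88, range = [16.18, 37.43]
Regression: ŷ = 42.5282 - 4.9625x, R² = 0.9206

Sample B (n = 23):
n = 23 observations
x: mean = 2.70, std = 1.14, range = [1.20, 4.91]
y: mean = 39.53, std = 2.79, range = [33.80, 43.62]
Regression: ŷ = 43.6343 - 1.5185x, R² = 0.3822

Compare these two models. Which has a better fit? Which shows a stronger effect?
Model A has the better fit (R² = 0.9206 vs 0.3822). Model A shows the stronger effect (|β₁| = 4.9625 vs 1.5185).

Model Comparison:

Fit — compare R²:
- Model A: R² = 0.9206 → 92.06% of variance in fuel efficiency explained
- Model B: R² = 0.3822 → 38.22% of variance in fuel efficiency explained
- 0.9206 > 0.3822 → Model A has the better fit

Effect size (slope magnitude):
- Model A: β₁ = -4.9625 → predicted fuel efficiency falls 4.9625 mpg per additional liter of engine displacement
- Model B: β₁ = -1.5185 → predicted fuel efficiency falls 1.5185 mpg per additional liter of engine displacement
- |-4.9625| > |-1.5185| → Model A shows the stronger marginal effect

Notes:
- A better fit (higher R²) doesn't necessarily mean a more important relationship.
- A steeper slope doesn't make a better model if the scatter around the line is large.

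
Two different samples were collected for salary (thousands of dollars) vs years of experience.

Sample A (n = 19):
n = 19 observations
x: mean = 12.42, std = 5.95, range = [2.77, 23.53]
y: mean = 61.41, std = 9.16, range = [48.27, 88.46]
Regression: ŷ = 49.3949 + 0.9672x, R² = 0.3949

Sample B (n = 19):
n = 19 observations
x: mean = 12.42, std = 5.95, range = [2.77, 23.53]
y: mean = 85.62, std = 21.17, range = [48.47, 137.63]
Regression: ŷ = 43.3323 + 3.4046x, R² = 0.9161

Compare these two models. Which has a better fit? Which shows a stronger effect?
Model B has the better fit (R² = 0.9161 vs 0.3949). Model B shows the stronger effect (|β₁| = 3.4046 vs 0.9672).

Model Comparison:

Goodness of fit (R²):
- Model A: R² = 0.3949 → 39.49% of variance in salary explained
- Model B: R² = 0.9161 → 91.61% of variance in salary explained
- 0.9161 > 0.3949 → Model B has the better fit

Which has the larger per-year effect? (|β₁|)
- Model A: β₁ = 0.9672 → predicted salary rises 0.9672 thousand dollars per additional year of experience
- Model B: β₁ = 3.4046 → predicted salary rises 3.4046 thousand dollars per additional year of experience
- |0.9672| < |3.4046| → Model B shows the stronger marginal effect

Notes:
- R² measures how tightly points cluster around the line; β₁ measures how steep the line is — they answer different questions.
- A steeper slope doesn't make a better model if the scatter around the line is large.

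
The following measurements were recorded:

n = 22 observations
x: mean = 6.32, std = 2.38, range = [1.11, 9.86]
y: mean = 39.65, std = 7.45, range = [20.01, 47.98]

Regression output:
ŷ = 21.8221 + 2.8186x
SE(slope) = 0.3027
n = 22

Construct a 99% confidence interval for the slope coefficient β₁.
The 99% CI for β₁ is (1.9573, 3.6799)

Confidence interval for the slope:

The 99% CI for β₁ is: β̂₁ ± t*(α/2, n-2) × SE(β̂₁)

Step 1: Find critical t-value
- Confidence level = 0.99
- Degrees of freedom = n - 2 = 22 - 2 = 20
- t*(α/2, 20) = 2.8453

Step 2: Calculate margin of error
Margin = 2.8453 × 0.3027 = 0.8613

Step 3: Construct interval
CI = 2.8186 ± 0.8613
CI = (1.9573, 3.6799)

Interpretation: each one-unit increase in x is associated with a change in mean y of between 1.9573 and 3.6799, with 99% confidence.
Since 0 is outside the interval, a two-sided test at α = 0.01 would reject H₀: β₁ = 0.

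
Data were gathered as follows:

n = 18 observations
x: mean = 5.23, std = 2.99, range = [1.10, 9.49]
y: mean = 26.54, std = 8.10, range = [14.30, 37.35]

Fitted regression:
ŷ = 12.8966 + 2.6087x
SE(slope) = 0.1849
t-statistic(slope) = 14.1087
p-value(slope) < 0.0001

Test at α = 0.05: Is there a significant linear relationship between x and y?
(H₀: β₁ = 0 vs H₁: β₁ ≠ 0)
Since p-value < 0.0001 < α = 0.05, reject H₀ — the slope is significantly different from 0.

Hypothesis test for the slope coefficient:

H₀: β₁ = 0 (no linear relationship)
H₁: β₁ ≠ 0 (linear relationship exists)

Test statistic: t = β̂₁ / SE(β̂₁) = 2.6087 / 0.1849 = 14.1087

The p-value (<0.0001) is the probability, under H₀, of a t-statistic at least as extreme as |t| = 14.1087 (two-sided, df = n − 2 = 16).

Decision rule: reject H₀ if p-value < α.
p-value < 0.0001 < α = 0.05 → reject H₀.

At α = 0.05 the data do provide convincing evidence of a nonzero slope.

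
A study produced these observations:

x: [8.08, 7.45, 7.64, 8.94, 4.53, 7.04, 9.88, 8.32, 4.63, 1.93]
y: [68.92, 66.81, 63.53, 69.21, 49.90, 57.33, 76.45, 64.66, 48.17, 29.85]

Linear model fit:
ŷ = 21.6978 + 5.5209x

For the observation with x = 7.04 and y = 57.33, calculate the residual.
Residual = -3.2349

The residual is the difference between the actual value and the predicted value:

Residual = y - ŷ

Step 1: Calculate predicted value
ŷ = 21.6978 + 5.5209 × 7.04
ŷ = 60.5649

Step 2: Calculate residual
Residual = 57.33 - 60.5649
Residual = -3.2349

Interpretation: the model overestimates the actual value by 3.2349 at this point (negative residual → observation lies below the fitted line).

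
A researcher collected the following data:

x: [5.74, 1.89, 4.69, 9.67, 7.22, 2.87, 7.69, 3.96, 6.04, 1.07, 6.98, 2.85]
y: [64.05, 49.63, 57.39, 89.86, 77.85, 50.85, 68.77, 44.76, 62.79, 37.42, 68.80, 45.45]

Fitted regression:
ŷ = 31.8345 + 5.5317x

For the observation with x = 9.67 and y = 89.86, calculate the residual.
Residual = 4.5340

The residual is the difference between the actual value and the predicted value:

Residual = y - ŷ

Step 1: Calculate predicted value
ŷ = 31.8345 + 5.5317 × 9.67
ŷ = 85.3260

Step 2: Calculate residual
Residual = 89.86 - 85.3260
Residual = 4.5340

Sign check: y > ŷ, so the point is above the line and the fit underestimates here.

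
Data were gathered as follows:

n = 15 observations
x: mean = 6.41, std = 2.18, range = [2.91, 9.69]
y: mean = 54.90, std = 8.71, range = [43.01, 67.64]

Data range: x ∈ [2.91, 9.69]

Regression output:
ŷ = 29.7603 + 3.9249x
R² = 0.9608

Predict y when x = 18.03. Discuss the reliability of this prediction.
ŷ = 100.5262, but this is extrapolation (above the data range [2.91, 9.69]) and may be unreliable.

Prediction calculation:
ŷ = 29.7603 + 3.9249 × 18.03
ŷ = 100.5262

Reliability:
- Data range: x ∈ [2.91, 9.69]
- Prediction point: x = 18.03 is 8.34 units above the observed range → this is EXTRAPOLATION, not interpolation

Why that matters here:
- The standard error of prediction grows with (x − x̄)², and x = 18.03 is far from x̄ = 6.41
- The linear relationship may not hold outside the observed range
- Real relationships often flatten, saturate, or turn nonlinear at extremes

A defensible statement: 'if the linear trend continued to x = 18.03, y would be about 100.5262' — the premise is untested.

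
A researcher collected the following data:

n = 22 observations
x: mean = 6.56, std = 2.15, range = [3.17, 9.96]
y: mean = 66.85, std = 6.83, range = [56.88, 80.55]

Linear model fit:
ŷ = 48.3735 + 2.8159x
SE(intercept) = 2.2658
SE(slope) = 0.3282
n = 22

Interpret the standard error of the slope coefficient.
SE(β̂₁) = 0.3282 is the estimated standard deviation of the slope estimate across repeated samples; relative to β̂₁ = 2.8159 that is 11.7%, a precise estimate.

SE(β̂₁) = 0.3282 says: if we drew many samples of n = 22 from the same population and refit each time, the fitted slopes would scatter with a standard deviation of roughly 0.3282 around the true β₁.

Relative precision:
- SE / |β̂₁| = 0.3282 / 2.8159 = 11.7%
- Rule of thumb (under 20%: precise; 20% to under 50%: moderately precise; 50% or more: imprecise) → precise

Link to the t-test: t = β̂₁ / SE(β̂₁) = 2.8159 / 0.3282 = 8.5798, the statistic for H₀: β₁ = 0.

What drives SE(β̂₁): more residual scatter → larger SE; larger n (here n = 22) → smaller SE.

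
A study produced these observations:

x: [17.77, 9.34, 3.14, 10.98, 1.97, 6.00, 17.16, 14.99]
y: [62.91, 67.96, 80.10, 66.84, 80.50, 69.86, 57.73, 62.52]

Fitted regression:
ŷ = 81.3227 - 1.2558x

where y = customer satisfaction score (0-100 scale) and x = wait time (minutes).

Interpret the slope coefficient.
For each additional minute of wait time, predicted satisfaction score decreases by approximately 1.2558 points.

The slope β₁ = -1.2558 gives the rate at which the fitted satisfaction score changes with wait time.

Interpretation:
- Wait time up by 1 minute → predicted satisfaction score decreases by 1.2558 points
- This is a linear approximation: the same per-unit change is assumed across the whole observed x range
- The slope describes association in these data, not necessarily a causal effect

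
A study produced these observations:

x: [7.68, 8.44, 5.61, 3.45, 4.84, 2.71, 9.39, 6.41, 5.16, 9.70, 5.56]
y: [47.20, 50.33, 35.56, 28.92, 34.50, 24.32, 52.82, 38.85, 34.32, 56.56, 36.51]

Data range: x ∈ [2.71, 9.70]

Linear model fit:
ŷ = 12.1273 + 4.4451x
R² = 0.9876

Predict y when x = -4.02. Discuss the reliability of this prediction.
The equation gives ŷ = -5.7420; however x = -4.02 is 6.73 units below the observed range, so this extrapolated value should not be trusted.

Prediction calculation:
ŷ = 12.1273 + 4.4451 × (-4.02)
ŷ = -5.7420

Reliability:
- Data range: x ∈ [2.71, 9.70]
- Prediction point: x = -4.02 is 6.73 units below the observed range → this is EXTRAPOLATION, not interpolation

Why that matters here:
- R² describes fit only over the sampled x values; it says nothing about behaviour beyond them
- The linear relationship may not hold outside the observed range

A defensible statement: 'if the linear trend continued to x = -4.02, y would be about -5.7420' — the premise is untested.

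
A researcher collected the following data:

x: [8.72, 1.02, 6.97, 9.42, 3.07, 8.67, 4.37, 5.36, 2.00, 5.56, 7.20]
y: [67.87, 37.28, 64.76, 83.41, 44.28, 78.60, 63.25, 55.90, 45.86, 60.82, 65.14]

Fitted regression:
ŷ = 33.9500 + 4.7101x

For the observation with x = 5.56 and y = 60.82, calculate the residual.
Residual = 0.6818

The residual is the difference between the actual value and the predicted value:

Residual = y - ŷ

Step 1: Calculate predicted value
ŷ = 33.9500 + 4.7101 × 5.56
ŷ = 60.1382

Step 2: Calculate residual
Residual = 60.82 - 60.1382
Residual = 0.6818

Interpretation: the model underestimates the actual value by 0.6818 at this point (positive residual → observation lies above the fitted line).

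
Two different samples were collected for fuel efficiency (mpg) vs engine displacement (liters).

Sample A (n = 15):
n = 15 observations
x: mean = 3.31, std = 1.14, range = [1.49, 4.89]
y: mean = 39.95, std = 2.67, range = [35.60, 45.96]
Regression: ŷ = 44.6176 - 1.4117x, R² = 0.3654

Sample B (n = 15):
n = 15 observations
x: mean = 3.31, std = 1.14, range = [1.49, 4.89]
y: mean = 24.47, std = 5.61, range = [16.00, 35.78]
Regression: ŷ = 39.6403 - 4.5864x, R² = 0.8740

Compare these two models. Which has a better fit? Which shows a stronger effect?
Model B has the better fit (R² = 0.8740 vs 0.3654). Model B shows the stronger effect (|β₁| = 4.5864 vs 1.4117).

Model Comparison:

Goodness of fit (R²):
- Model A: R² = 0.3654 → 36.54% of variance in fuel efficiency explained
- Model B: R² = 0.8740 → 87.40% of variance in fuel efficiency explained
- 0.8740 > 0.3654 → Model B has the better fit

Which has the larger per-liter effect? (|β₁|)
- Model A: β₁ = -1.4117 → predicted fuel efficiency falls 1.4117 mpg per additional liter of engine displacement
- Model B: β₁ = -4.5864 → predicted fuel efficiency falls 4.5864 mpg per additional liter of engine displacement
- |-1.4117| < |-4.5864| → Model B shows the stronger marginal effect

Notes:
- R² measures how tightly points cluster around the line; β₁ measures how steep the line is — they answer different questions.
- The two samples could reflect different populations, time periods, or measurement quality.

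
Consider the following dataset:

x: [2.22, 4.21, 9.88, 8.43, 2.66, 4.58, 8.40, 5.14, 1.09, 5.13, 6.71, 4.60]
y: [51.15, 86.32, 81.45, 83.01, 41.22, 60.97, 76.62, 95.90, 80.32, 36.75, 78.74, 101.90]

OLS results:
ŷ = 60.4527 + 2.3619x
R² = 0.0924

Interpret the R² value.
R² = 0.0924 means 9.24% of the variation in y is explained by the linear relationship with x. This indicates a weak fit.

R² (coefficient of determination) measures the proportion of variance in y explained by the regression model.

Here R² = 0.0924:
- Explained: 9.24% of the variation in y
- Unexplained (residual): 100% − 9.24% = 90.76%
- Rule of thumb (below 0.3 weak; 0.3 to below 0.7 moderate; 0.7 and above strong) → weak

Calculation: R² = 1 − (SS_res / SS_tot), where SS_res is the sum of squared residuals and SS_tot the total sum of squares.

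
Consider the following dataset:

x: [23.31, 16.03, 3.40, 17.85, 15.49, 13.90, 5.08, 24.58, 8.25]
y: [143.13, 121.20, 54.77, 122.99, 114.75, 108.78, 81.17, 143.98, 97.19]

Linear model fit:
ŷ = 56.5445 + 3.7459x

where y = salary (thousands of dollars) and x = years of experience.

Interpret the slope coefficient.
An increase of one year in experience is associated with a 3.7459 thousand dollars increase in predicted salary.

β₁ = 3.7459 is the change in predicted salary (thousand dollars) per additional year of experience.

Interpretation:
- Experience up by 1 year → predicted salary increases by 3.7459 thousand dollars
- This is a linear approximation: the same per-unit change is assumed across the whole observed x range
- The sign (+) gives the direction; the magnitude 3.7459 gives the size of the effect per year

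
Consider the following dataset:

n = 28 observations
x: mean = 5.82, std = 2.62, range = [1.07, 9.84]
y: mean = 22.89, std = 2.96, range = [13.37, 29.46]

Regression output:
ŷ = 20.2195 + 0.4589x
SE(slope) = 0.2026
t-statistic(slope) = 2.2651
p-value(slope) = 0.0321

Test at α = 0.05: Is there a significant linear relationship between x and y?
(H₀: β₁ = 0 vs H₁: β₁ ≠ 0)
p-value = 0.0321 < α = 0.05, so we reject H₀. The relationship is significant.

Hypothesis test for the slope coefficient:

H₀: β₁ = 0 (no linear relationship)
H₁: β₁ ≠ 0 (linear relationship exists)

Test statistic: t = β̂₁ / SE(β̂₁) = 0.4589 / 0.2026 = 2.2651

The p-value (0.0321) is the probability, under H₀, of a t-statistic at least as extreme as |t| = 2.2651 (two-sided, df = n − 2 = 26).

Decision rule: reject H₀ if p-value < α.
p-value = 0.0321 < α = 0.05 → reject H₀.

Conclusion: the linear association between x and y is significant at the 5% level.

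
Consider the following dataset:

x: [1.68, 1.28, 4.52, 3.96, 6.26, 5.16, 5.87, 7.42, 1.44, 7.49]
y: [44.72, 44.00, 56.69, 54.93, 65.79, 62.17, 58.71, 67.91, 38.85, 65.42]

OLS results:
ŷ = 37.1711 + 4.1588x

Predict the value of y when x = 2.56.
ŷ = 47.8176

To predict y for x = 2.56, substitute into the regression equation:

ŷ = 37.1711 + 4.1588 × 2.56
ŷ = 37.1711 + 10.6465
ŷ = 47.8176

This is the fitted mean response at that x — an individual observation would come with a wider prediction interval.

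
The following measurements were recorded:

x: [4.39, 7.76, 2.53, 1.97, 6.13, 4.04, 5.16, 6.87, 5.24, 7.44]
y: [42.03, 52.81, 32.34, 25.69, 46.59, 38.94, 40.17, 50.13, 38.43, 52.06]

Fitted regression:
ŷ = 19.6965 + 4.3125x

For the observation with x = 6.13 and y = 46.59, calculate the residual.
Residual = 0.4579

The residual is the difference between the actual value and the predicted value:

Residual = y - ŷ

Step 1: Calculate predicted value
ŷ = 19.6965 + 4.3125 × 6.13
ŷ = 46.1321

Step 2: Calculate residual
Residual = 46.59 - 46.1321
Residual = 0.4579

Interpretation: the model underestimates the actual value by 0.4579 at this point (positive residual → observation lies above the fitted line).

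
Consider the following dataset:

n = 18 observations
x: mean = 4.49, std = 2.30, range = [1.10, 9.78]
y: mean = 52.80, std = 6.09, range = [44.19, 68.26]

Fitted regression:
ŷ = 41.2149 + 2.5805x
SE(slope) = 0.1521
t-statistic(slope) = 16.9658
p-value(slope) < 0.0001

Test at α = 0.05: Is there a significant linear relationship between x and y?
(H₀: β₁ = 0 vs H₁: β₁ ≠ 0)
Since p-value < 0.0001 < α = 0.05, reject H₀ — the slope is significantly different from 0.

Hypothesis test for the slope coefficient:

H₀: β₁ = 0 (no linear relationship)
H₁: β₁ ≠ 0 (linear relationship exists)

Test statistic: t = β̂₁ / SE(β̂₁) = 2.5805 / 0.1521 = 16.9658

With df = 16, the two-sided p-value for |t| = 16.9658 is <0.0001.

Decision rule: reject H₀ if p-value < α.
p-value < 0.0001 < α = 0.05 → reject H₀.

There is sufficient evidence at the 5% significance level to conclude that a linear relationship exists between x and y.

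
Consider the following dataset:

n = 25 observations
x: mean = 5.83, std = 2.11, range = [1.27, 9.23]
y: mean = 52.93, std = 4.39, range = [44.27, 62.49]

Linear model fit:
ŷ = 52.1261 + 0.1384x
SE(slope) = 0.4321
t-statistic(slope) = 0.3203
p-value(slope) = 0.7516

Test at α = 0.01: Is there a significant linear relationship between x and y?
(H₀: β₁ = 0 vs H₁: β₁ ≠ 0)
Fail to reject H₀: p-value = 0.7516 ≥ α = 0.01. The linear relationship is not significant at the 1% level.

Hypothesis test for the slope coefficient:

H₀: β₁ = 0 (no linear relationship)
H₁: β₁ ≠ 0 (linear relationship exists)

Test statistic: t = β̂₁ / SE(β̂₁) = 0.1384 / 0.4321 = 0.3203

p = 0.7516: how often a slope estimate this far from 0 (in SE units) would arise by chance if β₁ were truly 0.

Decision rule: reject H₀ if p-value < α.
p-value = 0.7516 ≥ α = 0.01 → fail to reject H₀.

Conclusion: the linear association between x and y is not significant at the 1% level.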